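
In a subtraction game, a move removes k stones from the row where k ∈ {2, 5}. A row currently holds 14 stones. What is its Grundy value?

0

Grundy values for subtraction set {2, 5}:
g(0) = mex{} = 0
g(1) = mex{} = 0
g(2) = mex{0} = 1
g(3) = mex{0} = 1
g(4) = mex{1} = 0
g(5) = mex{0,1} = 2
g(6) = mex{0} = 1
g(7) = mex{1,2} = 0
g(8) = mex{1} = 0
g(9) = mex{0} = 1
g(10) = mex{0,2} = 1
g(11) = mex{1} = 0
g(12) = mex{0,1} = 2
g(13) = mex{0} = 1
g(14) = mex{1,2} = 0
So g(14) = 0.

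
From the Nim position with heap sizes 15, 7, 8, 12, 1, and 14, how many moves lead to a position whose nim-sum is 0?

3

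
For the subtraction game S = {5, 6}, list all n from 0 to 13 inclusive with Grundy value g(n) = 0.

Compute g(0), g(1), … for moves {5, 6}:
k:     0  1  2  3  4  5  6  7  8  9 10 11 12 13
g(k):  0  0  0  0  0  1  1  1  1  1  2  0  0  0
The P-positions (g = 0) in 0..13 are 0, 1, 2, 3, 4, 11, 12, 13.

0, 1, 2, 3, 4, 11, 12, 13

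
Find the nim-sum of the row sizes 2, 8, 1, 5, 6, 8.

0

Nim-sum: 2 XOR 8 XOR 1 XOR 5 XOR 6 XOR 8 = 0.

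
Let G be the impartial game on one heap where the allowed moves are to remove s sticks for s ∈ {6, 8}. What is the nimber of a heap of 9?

1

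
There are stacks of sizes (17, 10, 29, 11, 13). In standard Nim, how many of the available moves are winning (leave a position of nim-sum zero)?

0

Nim-sum: 17 ^ 10 ^ 29 ^ 11 ^ 13 = 0.
The nim-sum is already 0, so every move leaves a nonzero nim-sum — there are no winning moves.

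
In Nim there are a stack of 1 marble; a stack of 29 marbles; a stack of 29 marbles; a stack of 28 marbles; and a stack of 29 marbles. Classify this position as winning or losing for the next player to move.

In binary:
  00001  (1)
  11101  (29)
  11101  (29)
  11100  (28)
  11101  (29)
  -----
  00000  (0)
The nim-sum is 0, so this is a P-position: the player to move is in a losing position under optimal play.

Losing position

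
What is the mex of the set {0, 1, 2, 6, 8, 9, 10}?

The values 0, 1, 2 are all present; 3 is the first non-negative integer missing from the set.

3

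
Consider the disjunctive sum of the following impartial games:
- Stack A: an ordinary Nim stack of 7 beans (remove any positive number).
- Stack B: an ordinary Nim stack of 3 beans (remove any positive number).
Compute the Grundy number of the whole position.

4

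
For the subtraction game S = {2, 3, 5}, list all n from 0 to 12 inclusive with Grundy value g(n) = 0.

Build the Grundy sequence with g(k) = mex{g(k−s) : s ∈ {2, 3, 5}, s ≤ k}:
g(0) = mex{} = 0
g(1) = mex{} = 0
g(2) = mex{0} = 1
g(3) = mex{0} = 1
g(4) = mex{0,1} = 2
g(5) = mex{0,1} = 2
g(6) = mex{0,1,2} = 3
g(7) = mex{1,2} = 0
g(8) = mex{1,2,3} = 0
g(9) = mex{0,2,3} = 1
g(10) = mex{0,2} = 1
g(11) = mex{0,1,3} = 2
g(12) = mex{0,1} = 2
The P-positions (g = 0) in 0..12 are 0, 1, 7, 8.

0, 1, 7, 8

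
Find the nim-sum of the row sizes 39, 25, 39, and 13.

20

Write each in binary and XOR column by column:
  100111  (39)
  011001  (25)
  100111  (39)
  001101  (13)
  ------
  010100  (20)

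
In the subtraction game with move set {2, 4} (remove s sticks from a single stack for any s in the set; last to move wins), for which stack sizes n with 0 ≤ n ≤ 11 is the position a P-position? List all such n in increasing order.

Grundy values for subtraction set {2, 4}:
k:     0  1  2  3  4  5  6  7  8  9 10 11
g(k):  0  0  1  1  2  2  0  0  1  1  2  2
The P-positions (g = 0) in 0..11 are 0, 1, 6, 7.

0, 1, 6, 7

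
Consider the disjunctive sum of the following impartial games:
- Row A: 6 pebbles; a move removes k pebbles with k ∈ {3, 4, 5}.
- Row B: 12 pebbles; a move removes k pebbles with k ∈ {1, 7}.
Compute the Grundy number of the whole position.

2

For row A, compute g(0), g(1), … with moves {3, 4, 5}:
g(0) = mex{} = 0
g(1) = mex{} = 0
g(2) = mex{} = 0
g(3) = mex{0} = 1
g(4) = mex{0} = 1
g(5) = mex{0} = 1
g(6) = mex{0,1} = 2
So g(6) = 2.
For row B, compute g(0), g(1), … with moves {1, 7}:
k:     0  1  2  3  4  5  6  7  8  9 10 11 12
g(k):  0  1  0  1  0  1  0  1  0  1  0  1  0
So g(12) = 0.
By the Sprague-Grundy theorem, the Grundy value of a sum of independent games is the XOR of the component values.
Combined value = 2 XOR 0 = 2.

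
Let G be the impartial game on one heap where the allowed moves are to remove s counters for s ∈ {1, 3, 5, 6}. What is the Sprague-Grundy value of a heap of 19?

Compute g(0), g(1), … for moves {1, 3, 5, 6}:
k:     0  1  2  3  4  5  6  7  8  9 10 11 12 13 14 15 16 17 18 19
g(k):  0  1  0  1  0  1  2  3  2  3  2  0  1  0  1  0  1  2  3  2
So g(19) = 2.

2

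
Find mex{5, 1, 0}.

2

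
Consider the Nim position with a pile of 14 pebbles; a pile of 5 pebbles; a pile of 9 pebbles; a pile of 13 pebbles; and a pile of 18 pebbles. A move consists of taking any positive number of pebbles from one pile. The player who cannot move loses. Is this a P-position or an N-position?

Compute the nim-sum pairwise:
14 XOR 5 = 11
11 XOR 9 = 2
2 XOR 13 = 15
15 XOR 18 = 29
The nim-sum is 29 ≠ 0, so this is an N-position: the player to move can win.

N-position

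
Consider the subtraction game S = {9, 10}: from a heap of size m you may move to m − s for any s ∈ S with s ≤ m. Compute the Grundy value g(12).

1

Compute g(0), g(1), … for moves {9, 10}:
k:     0  1  2  3  4  5  6  7  8  9 10 11 12
g(k):  0  0  0  0  0  0  0  0  0  1  1  1  1
So g(12) = 1.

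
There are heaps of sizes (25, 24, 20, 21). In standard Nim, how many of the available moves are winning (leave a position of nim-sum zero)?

Compute the nim-sum pairwise:
25 ⊕ 24 = 1
1 ⊕ 20 = 21
21 ⊕ 21 = 0
The nim-sum is already 0, so every move leaves a nonzero nim-sum — there are no winning moves.

0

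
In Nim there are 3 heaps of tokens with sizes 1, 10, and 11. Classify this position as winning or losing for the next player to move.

Losing position

In binary:
  0001  (1)
  1010  (10)
  1011  (11)
  ----
  0000  (0)
The nim-sum is 0, so this is a P-position: the player to move is in a losing position under optimal play.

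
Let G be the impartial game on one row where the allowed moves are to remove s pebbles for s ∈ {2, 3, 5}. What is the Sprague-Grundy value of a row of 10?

1

Grundy values for subtraction set {2, 3, 5}:
g(0) = mex{} = 0
g(1) = mex{} = 0
g(2) = mex{0} = 1
g(3) = mex{0} = 1
g(4) = mex{0,1} = 2
g(5) = mex{0,1} = 2
g(6) = mex{0,1,2} = 3
g(7) = mex{1,2} = 0
g(8) = mex{1,2,3} = 0
g(9) = mex{0,2,3} = 1
g(10) = mex{0,2} = 1
So g(10) = 1.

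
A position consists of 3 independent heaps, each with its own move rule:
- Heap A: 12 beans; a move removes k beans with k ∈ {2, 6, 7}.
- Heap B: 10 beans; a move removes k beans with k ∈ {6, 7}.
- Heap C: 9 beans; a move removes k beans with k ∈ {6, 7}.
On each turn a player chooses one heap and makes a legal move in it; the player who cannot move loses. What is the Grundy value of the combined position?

For heap A, compute g(0), g(1), … with moves {2, 6, 7}:
k:     0  1  2  3  4  5  6  7  8  9 10 11 12
g(k):  0  0  1  1  0  0  1  1  2  0  3  1  2
So g(12) = 2.
For heap B, compute g(0), g(1), … with moves {6, 7}:
k:     0  1  2  3  4  5  6  7  8  9 10
g(k):  0  0  0  0  0  0  1  1  1  1  1
So g(10) = 1.
Build the Grundy sequence for heap C with g(k) = mex{g(k−s) : s ∈ {6, 7}, s ≤ k}:
g(0) = mex{} = 0
g(1) = mex{} = 0
g(2) = mex{} = 0
g(3) = mex{} = 0
g(4) = mex{} = 0
g(5) = mex{} = 0
g(6) = mex{0} = 1
g(7) = mex{0} = 1
g(8) = mex{0} = 1
g(9) = mex{0} = 1
So g(9) = 1.
By the Sprague-Grundy theorem, the Grundy value of a sum of independent games is the XOR of the component values.
Combined value = 2 ⊕ 1 ⊕ 1 = 2.

2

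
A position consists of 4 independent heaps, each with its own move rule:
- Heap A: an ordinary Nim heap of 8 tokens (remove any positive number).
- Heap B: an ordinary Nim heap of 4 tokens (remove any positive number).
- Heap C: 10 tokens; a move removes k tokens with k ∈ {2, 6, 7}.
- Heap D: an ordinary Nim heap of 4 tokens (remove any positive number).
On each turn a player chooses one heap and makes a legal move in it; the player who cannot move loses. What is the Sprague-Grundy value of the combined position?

Heap A is a plain Nim heap of size 8, so its Grundy value is 8.
Heap B is a plain Nim heap of size 4, so its Grundy value is 4.
Build the Grundy sequence for heap C with g(k) = mex{g(k−s) : s ∈ {2, 6, 7}, s ≤ k}:
g(0) = mex{} = 0
g(1) = mex{} = 0
g(2) = mex{0} = 1
g(3) = mex{0} = 1
g(4) = mex{1} = 0
g(5) = mex{1} = 0
g(6) = mex{0} = 1
g(7) = mex{0} = 1
g(8) = mex{0,1} = 2
g(9) = mex{1} = 0
g(10) = mex{0,1,2} = 3
So g(10) = 3.
Heap D is a plain Nim heap of size 4, so its Grundy value is 4.
The value of a disjunctive sum is the nim-sum of the parts.
Combined value = 8 ⊕ 4 ⊕ 3 ⊕ 4 = 11.

11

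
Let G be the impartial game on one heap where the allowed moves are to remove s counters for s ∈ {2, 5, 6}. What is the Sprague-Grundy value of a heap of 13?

Compute g(0), g(1), … for moves {2, 5, 6}:
k:     0  1  2  3  4  5  6  7  8  9 10 11 12 13
g(k):  0  0  1  1  0  2  1  3  0  2  1  0  0  1
So g(13) = 1.

1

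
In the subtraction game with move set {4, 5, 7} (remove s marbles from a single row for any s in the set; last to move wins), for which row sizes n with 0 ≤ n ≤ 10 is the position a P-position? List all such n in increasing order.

Build the Grundy sequence with g(k) = mex{g(k−s) : s ∈ {4, 5, 7}, s ≤ k}:
g(0) = mex{} = 0
g(1) = mex{} = 0
g(2) = mex{} = 0
g(3) = mex{} = 0
g(4) = mex{0} = 1
g(5) = mex{0} = 1
g(6) = mex{0} = 1
g(7) = mex{0} = 1
g(8) = mex{0,1} = 2
g(9) = mex{0,1} = 2
g(10) = mex{0,1} = 2
The P-positions (g = 0) in 0..10 are 0, 1, 2, 3.

0, 1, 2, 3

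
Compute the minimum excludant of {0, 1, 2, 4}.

3

The values 0, 1, 2 are all present; 3 is the first non-negative integer missing from the set.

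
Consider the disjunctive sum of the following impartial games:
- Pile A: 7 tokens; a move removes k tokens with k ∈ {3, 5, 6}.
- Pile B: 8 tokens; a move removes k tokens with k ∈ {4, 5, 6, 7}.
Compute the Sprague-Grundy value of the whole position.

0

Build the Grundy sequence for pile A with g(k) = mex{g(k−s) : s ∈ {3, 5, 6}, s ≤ k}:
g(0) = mex{} = 0
g(1) = mex{} = 0
g(2) = mex{} = 0
g(3) = mex{0} = 1
g(4) = mex{0} = 1
g(5) = mex{0} = 1
g(6) = mex{0,1} = 2
g(7) = mex{0,1} = 2
So g(7) = 2.
Build the Grundy sequence for pile B with g(k) = mex{g(k−s) : s ∈ {4, 5, 6, 7}, s ≤ k}:
g(0) = mex{} = 0
g(1) = mex{} = 0
g(2) = mex{} = 0
g(3) = mex{} = 0
g(4) = mex{0} = 1
g(5) = mex{0} = 1
g(6) = mex{0} = 1
g(7) = mex{0} = 1
g(8) = mex{0,1} = 2
So g(8) = 2.
By the Sprague-Grundy theorem, the Grundy value of a sum of independent games is the XOR of the component values.
Combined value = 2 ⊕ 2 = 0.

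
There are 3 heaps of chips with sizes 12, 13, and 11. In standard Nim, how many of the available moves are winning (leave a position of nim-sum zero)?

3

Write each in binary and XOR column by column:
  1100  (12)
  1101  (13)
  1011  (11)
  ----
  1010  (10)
The overall nim-sum is X = 10. A heap of size p has a winning move iff p XOR X < p (reduce it to p XOR X).
  12: 12 XOR 10 = 6 < 12 — winning move (to 6).
  13: 13 XOR 10 = 7 < 13 — winning move (to 7).
  11: 11 XOR 10 = 1 < 11 — winning move (to 1).
That gives 3 winning moves.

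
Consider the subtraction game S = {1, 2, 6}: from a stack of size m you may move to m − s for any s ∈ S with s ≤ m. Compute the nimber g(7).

0

Compute g(0), g(1), … for moves {1, 2, 6}:
g(0) = mex{} = 0
g(1) = mex{0} = 1
g(2) = mex{0,1} = 2
g(3) = mex{1,2} = 0
g(4) = mex{0,2} = 1
g(5) = mex{0,1} = 2
g(6) = mex{0,1,2} = 3
g(7) = mex{1,2,3} = 0
So g(7) = 0.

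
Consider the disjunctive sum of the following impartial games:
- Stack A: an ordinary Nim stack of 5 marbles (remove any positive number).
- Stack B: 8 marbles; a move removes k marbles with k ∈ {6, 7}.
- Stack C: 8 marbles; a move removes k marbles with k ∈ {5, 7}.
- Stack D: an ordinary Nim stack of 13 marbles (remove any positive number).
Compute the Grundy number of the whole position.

Stack A is a plain Nim stack of size 5, so its Grundy value is 5.
Build the Grundy sequence for stack B with g(k) = mex{g(k−s) : s ∈ {6, 7}, s ≤ k}:
k:     0  1  2  3  4  5  6  7  8
g(k):  0  0  0  0  0  0  1  1  1
So g(8) = 1.
Grundy values for stack C (subtraction set {5, 7}):
k:     0  1  2  3  4  5  6  7  8
g(k):  0  0  0  0  0  1  1  1  1
So g(8) = 1.
Stack D is a plain Nim stack of size 13, so its Grundy value is 13.
The value of a disjunctive sum is the nim-sum of the parts.
Combined value = 5 ⊕ 1 ⊕ 1 ⊕ 13 = 8.

8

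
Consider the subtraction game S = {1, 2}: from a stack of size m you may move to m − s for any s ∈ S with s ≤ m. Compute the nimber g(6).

Grundy values for subtraction set {1, 2}:
g(0) = mex{} = 0
g(1) = mex{0} = 1
g(2) = mex{0,1} = 2
g(3) = mex{1,2} = 0
g(4) = mex{0,2} = 1
g(5) = mex{0,1} = 2
g(6) = mex{1,2} = 0
So g(6) = 0.

0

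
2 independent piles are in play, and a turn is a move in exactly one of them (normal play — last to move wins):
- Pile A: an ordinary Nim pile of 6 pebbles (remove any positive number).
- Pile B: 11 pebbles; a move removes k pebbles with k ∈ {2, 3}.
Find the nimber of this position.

Pile A is a plain Nim pile of size 6, so its Grundy value is 6.
Build the Grundy sequence for pile B with g(k) = mex{g(k−s) : s ∈ {2, 3}, s ≤ k}:
g(0) = mex{} = 0
g(1) = mex{} = 0
g(2) = mex{0} = 1
g(3) = mex{0} = 1
g(4) = mex{0,1} = 2
g(5) = mex{1} = 0
g(6) = mex{1,2} = 0
g(7) = mex{0,2} = 1
g(8) = mex{0} = 1
g(9) = mex{0,1} = 2
g(10) = mex{1} = 0
g(11) = mex{1,2} = 0
So g(11) = 0.
By the Sprague-Grundy theorem, the Grundy value of a sum of independent games is the XOR of the component values.
Combined value = 6 XOR 0 = 6.

6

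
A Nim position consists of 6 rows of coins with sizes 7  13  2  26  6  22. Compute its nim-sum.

2

Compute the nim-sum pairwise:
7 XOR 13 = 10
10 XOR 2 = 8
8 XOR 26 = 18
18 XOR 6 = 20
20 XOR 22 = 2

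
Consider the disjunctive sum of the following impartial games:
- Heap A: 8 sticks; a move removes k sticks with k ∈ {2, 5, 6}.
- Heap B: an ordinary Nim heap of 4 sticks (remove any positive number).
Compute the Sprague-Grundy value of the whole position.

4

Build the Grundy sequence for heap A with g(k) = mex{g(k−s) : s ∈ {2, 5, 6}, s ≤ k}:
k:     0  1  2  3  4  5  6  7  8
g(k):  0  0  1  1  0  2  1  3  0
So g(8) = 0.
Heap B is a plain Nim heap of size 4, so its Grundy value is 4.
By the Sprague-Grundy theorem, the Grundy value of a sum of independent games is the XOR of the component values.
Combined value = 0 ⊕ 4 = 4.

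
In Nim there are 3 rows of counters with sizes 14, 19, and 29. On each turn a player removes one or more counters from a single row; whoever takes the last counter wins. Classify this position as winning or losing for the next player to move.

Losing position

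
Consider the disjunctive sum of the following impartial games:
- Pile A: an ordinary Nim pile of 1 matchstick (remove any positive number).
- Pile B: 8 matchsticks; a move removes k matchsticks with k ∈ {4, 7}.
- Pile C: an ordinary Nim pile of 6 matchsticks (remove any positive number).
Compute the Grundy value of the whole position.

5

Pile A is a plain Nim pile of size 1, so its Grundy value is 1.
For pile B, compute g(0), g(1), … with moves {4, 7}:
g(0) = mex{} = 0
g(1) = mex{} = 0
g(2) = mex{} = 0
g(3) = mex{} = 0
g(4) = mex{0} = 1
g(5) = mex{0} = 1
g(6) = mex{0} = 1
g(7) = mex{0} = 1
g(8) = mex{0,1} = 2
So g(8) = 2.
Pile C is a plain Nim pile of size 6, so its Grundy value is 6.
The value of a disjunctive sum is the nim-sum of the parts.
Combined value = 1 ⊕ 2 ⊕ 6 = 5.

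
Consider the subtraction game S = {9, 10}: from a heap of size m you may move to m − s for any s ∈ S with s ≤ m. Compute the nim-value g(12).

1

Build the Grundy sequence with g(k) = mex{g(k−s) : s ∈ {9, 10}, s ≤ k}:
g(0) = mex{} = 0
g(1) = mex{} = 0
g(2) = mex{} = 0
g(3) = mex{} = 0
g(4) = mex{} = 0
g(5) = mex{} = 0
g(6) = mex{} = 0
g(7) = mex{} = 0
g(8) = mex{} = 0
g(9) = mex{0} = 1
g(10) = mex{0} = 1
g(11) = mex{0} = 1
g(12) = mex{0} = 1
So g(12) = 1.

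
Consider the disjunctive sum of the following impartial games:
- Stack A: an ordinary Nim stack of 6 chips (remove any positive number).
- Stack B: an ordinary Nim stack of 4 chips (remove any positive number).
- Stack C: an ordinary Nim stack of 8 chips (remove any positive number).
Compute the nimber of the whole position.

10

Stack A is a plain Nim stack of size 6, so its Grundy value is 6.
Stack B is a plain Nim stack of size 4, so its Grundy value is 4.
Stack C is a plain Nim stack of size 8, so its Grundy value is 8.
By the Sprague-Grundy theorem, the Grundy value of a sum of independent games is the XOR of the component values.
Combined value = 6 ⊕ 4 ⊕ 8 = 10.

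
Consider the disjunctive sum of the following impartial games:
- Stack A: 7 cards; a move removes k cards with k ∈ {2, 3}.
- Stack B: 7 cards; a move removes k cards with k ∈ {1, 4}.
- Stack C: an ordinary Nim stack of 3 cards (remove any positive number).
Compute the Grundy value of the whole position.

2

Grundy values for stack A (subtraction set {2, 3}):
g(0) = mex{} = 0
g(1) = mex{} = 0
g(2) = mex{0} = 1
g(3) = mex{0} = 1
g(4) = mex{0,1} = 2
g(5) = mex{1} = 0
g(6) = mex{1,2} = 0
g(7) = mex{0,2} = 1
So g(7) = 1.
For stack B, compute g(0), g(1), … with moves {1, 4}:
k:     0  1  2  3  4  5  6  7
g(k):  0  1  0  1  2  0  1  0
So g(7) = 0.
Stack C is a plain Nim stack of size 3, so its Grundy value is 3.
By the Sprague-Grundy theorem, the Grundy value of a sum of independent games is the XOR of the component values.
Combined value = 1 ⊕ 0 ⊕ 3 = 2.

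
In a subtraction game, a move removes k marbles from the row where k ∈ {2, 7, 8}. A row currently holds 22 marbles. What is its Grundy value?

Grundy values for subtraction set {2, 7, 8}:
k:     0  1  2  3  4  5  6  7  8  9 10 11 12 13 14 15 16 17 18 19 20 21 22
g(k):  0  0  1  1  0  0  1  1  2  2  0  3  1  2  0  0  1  1  2  0  0  1  1
So g(22) = 1.

1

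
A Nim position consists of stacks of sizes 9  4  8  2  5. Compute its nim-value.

Write each in binary and XOR column by column:
  1001  (9)
  0100  (4)
  1000  (8)
  0010  (2)
  0101  (5)
  ----
  0010  (2)

2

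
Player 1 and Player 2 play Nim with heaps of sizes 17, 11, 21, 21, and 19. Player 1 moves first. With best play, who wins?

Player 1 wins

Compute the nim-sum pairwise:
17 ^ 11 = 26
26 ^ 21 = 15
15 ^ 21 = 26
26 ^ 19 = 9
The nim-sum is 9 ≠ 0, so this is an N-position: the player to move can win; Player 1 has a winning move.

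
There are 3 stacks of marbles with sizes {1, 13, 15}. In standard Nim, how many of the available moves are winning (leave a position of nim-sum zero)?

1

Compute the nim-sum pairwise:
1 ^ 13 = 12
12 ^ 15 = 3
The overall nim-sum is X = 3. A stack of size p has a winning move iff p XOR X < p (reduce it to p XOR X).
  1: 1 XOR 3 = 2 ≥ 1 — no move.
  13: 13 XOR 3 = 14 ≥ 13 — no move.
  15: 15 XOR 3 = 12 < 15 — winning move (to 12).
That gives 1 winning move.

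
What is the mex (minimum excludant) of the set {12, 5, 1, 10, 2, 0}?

3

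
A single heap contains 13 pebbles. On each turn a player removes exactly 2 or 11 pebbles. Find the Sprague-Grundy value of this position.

0

Grundy values for subtraction set {2, 11}:
g(0) = mex{} = 0
g(1) = mex{} = 0
g(2) = mex{0} = 1
g(3) = mex{0} = 1
g(4) = mex{1} = 0
g(5) = mex{1} = 0
g(6) = mex{0} = 1
g(7) = mex{0} = 1
g(8) = mex{1} = 0
g(9) = mex{1} = 0
g(10) = mex{0} = 1
g(11) = mex{0} = 1
g(12) = mex{0,1} = 2
g(13) = mex{1} = 0
So g(13) = 0.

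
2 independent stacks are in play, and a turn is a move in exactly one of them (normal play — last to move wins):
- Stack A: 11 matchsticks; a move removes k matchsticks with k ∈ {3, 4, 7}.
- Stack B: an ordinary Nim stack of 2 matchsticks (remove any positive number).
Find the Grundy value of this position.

2

Build the Grundy sequence for stack A with g(k) = mex{g(k−s) : s ∈ {3, 4, 7}, s ≤ k}:
g(0) = mex{} = 0
g(1) = mex{} = 0
g(2) = mex{} = 0
g(3) = mex{0} = 1
g(4) = mex{0} = 1
g(5) = mex{0} = 1
g(6) = mex{0,1} = 2
g(7) = mex{0,1} = 2
g(8) = mex{0,1} = 2
g(9) = mex{0,1,2} = 3
g(10) = mex{1,2} = 0
g(11) = mex{1,2} = 0
So g(11) = 0.
Stack B is a plain Nim stack of size 2, so its Grundy value is 2.
The value of a disjunctive sum is the nim-sum of the parts.
Combined value = 0 ⊕ 2 = 2.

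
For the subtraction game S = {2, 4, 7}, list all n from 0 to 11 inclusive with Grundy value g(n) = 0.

0, 1, 6, 9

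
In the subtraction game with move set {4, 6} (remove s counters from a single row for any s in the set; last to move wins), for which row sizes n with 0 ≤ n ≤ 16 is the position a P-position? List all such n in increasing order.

Grundy values for subtraction set {4, 6}:
k:     0  1  2  3  4  5  6  7  8  9 10 11 12 13 14 15 16
g(k):  0  0  0  0  1  1  1  1  2  2  0  0  0  0  1  1  1
The P-positions (g = 0) in 0..16 are 0, 1, 2, 3, 10, 11, 12, 13.

0, 1, 2, 3, 10, 11, 12, 13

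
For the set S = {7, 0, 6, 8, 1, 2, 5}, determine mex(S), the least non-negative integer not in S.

3

The values 0, 1, 2 are all present; 3 is the first non-negative integer missing from the set.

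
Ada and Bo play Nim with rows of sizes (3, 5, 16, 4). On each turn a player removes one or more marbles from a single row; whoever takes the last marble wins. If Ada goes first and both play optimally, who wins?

Compute the nim-sum pairwise:
3 ⊕ 5 = 6
6 ⊕ 16 = 22
22 ⊕ 4 = 18
The nim-sum is 18 ≠ 0, so this is an N-position: the player to move can win; Ada has a winning move.

Ada wins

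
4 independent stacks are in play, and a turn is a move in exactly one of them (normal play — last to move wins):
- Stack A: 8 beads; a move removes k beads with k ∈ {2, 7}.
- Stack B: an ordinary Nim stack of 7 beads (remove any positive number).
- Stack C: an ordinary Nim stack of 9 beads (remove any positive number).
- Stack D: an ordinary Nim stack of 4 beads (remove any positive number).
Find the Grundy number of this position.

Build the Grundy sequence for stack A with g(k) = mex{g(k−s) : s ∈ {2, 7}, s ≤ k}:
k:     0  1  2  3  4  5  6  7  8
g(k):  0  0  1  1  0  0  1  1  2
So g(8) = 2.
Stack B is a plain Nim stack of size 7, so its Grundy value is 7.
Stack C is a plain Nim stack of size 9, so its Grundy value is 9.
Stack D is a plain Nim stack of size 4, so its Grundy value is 4.
The value of a disjunctive sum is the nim-sum of the parts.
Combined value = 2 XOR 7 XOR 9 XOR 4 = 8.

8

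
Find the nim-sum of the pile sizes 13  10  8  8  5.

Compute the nim-sum pairwise:
13 ⊕ 10 = 7
7 ⊕ 8 = 15
15 ⊕ 8 = 7
7 ⊕ 5 = 2

2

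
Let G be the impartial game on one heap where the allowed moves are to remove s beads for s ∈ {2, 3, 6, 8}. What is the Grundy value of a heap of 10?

0

Build the Grundy sequence with g(k) = mex{g(k−s) : s ∈ {2, 3, 6, 8}, s ≤ k}:
g(0) = mex{} = 0
g(1) = mex{} = 0
g(2) = mex{0} = 1
g(3) = mex{0} = 1
g(4) = mex{0,1} = 2
g(5) = mex{1} = 0
g(6) = mex{0,1,2} = 3
g(7) = mex{0,2} = 1
g(8) = mex{0,1,3} = 2
g(9) = mex{0,1,3} = 2
g(10) = mex{1,2} = 0
So g(10) = 0.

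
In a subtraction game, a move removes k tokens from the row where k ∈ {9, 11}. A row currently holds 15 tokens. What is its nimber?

1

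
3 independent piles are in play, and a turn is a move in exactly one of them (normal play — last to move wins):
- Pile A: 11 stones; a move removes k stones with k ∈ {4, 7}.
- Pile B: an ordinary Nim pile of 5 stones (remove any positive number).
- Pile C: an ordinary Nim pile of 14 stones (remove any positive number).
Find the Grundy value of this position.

For pile A, compute g(0), g(1), … with moves {4, 7}:
k:     0  1  2  3  4  5  6  7  8  9 10 11
g(k):  0  0  0  0  1  1  1  1  2  2  2  0
So g(11) = 0.
Pile B is a plain Nim pile of size 5, so its Grundy value is 5.
Pile C is a plain Nim pile of size 14, so its Grundy value is 14.
The value of a disjunctive sum is the nim-sum of the parts.
Combined value = 0 ⊕ 5 ⊕ 14 = 11.

11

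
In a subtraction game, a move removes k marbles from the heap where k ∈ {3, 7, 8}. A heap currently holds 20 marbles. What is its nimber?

1

Grundy values for subtraction set {3, 7, 8}:
k:     0  1  2  3  4  5  6  7  8  9 10 11 12 13 14 15 16 17 18 19 20
g(k):  0  0  0  1  1  1  0  2  2  1  3  0  0  2  1  1  0  0  2  1  1
So g(20) = 1.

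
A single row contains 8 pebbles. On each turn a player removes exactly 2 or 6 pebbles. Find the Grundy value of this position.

0

Build the Grundy sequence with g(k) = mex{g(k−s) : s ∈ {2, 6}, s ≤ k}:
k:     0  1  2  3  4  5  6  7  8
g(k):  0  0  1  1  0  0  1  1  0
So g(8) = 0.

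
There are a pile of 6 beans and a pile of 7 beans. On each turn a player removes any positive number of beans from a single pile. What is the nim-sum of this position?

In binary:
  110  (6)
  111  (7)
  ---
  001  (1)

1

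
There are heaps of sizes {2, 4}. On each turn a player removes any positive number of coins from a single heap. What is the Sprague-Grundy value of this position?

Compute the nim-sum pairwise:
2 ^ 4 = 6

6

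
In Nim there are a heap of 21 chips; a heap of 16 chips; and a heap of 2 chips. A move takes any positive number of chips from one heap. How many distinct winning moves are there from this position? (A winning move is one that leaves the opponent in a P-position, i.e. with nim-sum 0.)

1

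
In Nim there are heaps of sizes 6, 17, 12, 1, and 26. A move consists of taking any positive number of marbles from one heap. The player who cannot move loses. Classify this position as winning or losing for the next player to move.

Compute the nim-sum pairwise:
6 ^ 17 = 23
23 ^ 12 = 27
27 ^ 1 = 26
26 ^ 26 = 0
The nim-sum is 0, so this is a P-position: the player to move is in a losing position under optimal play.

Losing position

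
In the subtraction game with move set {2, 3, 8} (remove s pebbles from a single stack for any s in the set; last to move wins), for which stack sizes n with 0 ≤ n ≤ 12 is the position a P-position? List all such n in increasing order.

Grundy values for subtraction set {2, 3, 8}:
k:     0  1  2  3  4  5  6  7  8  9 10 11 12
g(k):  0  0  1  1  2  0  0  1  1  2  0  0  1
The P-positions (g = 0) in 0..12 are 0, 1, 5, 6, 10, 11.

0, 1, 5, 6, 10, 11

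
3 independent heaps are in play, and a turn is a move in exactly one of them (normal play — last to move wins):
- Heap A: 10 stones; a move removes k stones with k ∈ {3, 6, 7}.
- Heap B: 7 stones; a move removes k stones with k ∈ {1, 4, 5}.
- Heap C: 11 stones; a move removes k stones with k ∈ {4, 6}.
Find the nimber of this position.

Grundy values for heap A (subtraction set {3, 6, 7}):
g(0) = mex{} = 0
g(1) = mex{} = 0
g(2) = mex{} = 0
g(3) = mex{0} = 1
g(4) = mex{0} = 1
g(5) = mex{0} = 1
g(6) = mex{0,1} = 2
g(7) = mex{0,1} = 2
g(8) = mex{0,1} = 2
g(9) = mex{0,1,2} = 3
g(10) = mex{1,2} = 0
So g(10) = 0.
Build the Grundy sequence for heap B with g(k) = mex{g(k−s) : s ∈ {1, 4, 5}, s ≤ k}:
g(0) = mex{} = 0
g(1) = mex{0} = 1
g(2) = mex{1} = 0
g(3) = mex{0} = 1
g(4) = mex{0,1} = 2
g(5) = mex{0,1,2} = 3
g(6) = mex{0,1,3} = 2
g(7) = mex{0,1,2} = 3
So g(7) = 3.
Build the Grundy sequence for heap C with g(k) = mex{g(k−s) : s ∈ {4, 6}, s ≤ k}:
k:     0  1  2  3  4  5  6  7  8  9 10 11
g(k):  0  0  0  0  1  1  1  1  2  2  0  0
So g(11) = 0.
The value of a disjunctive sum is the nim-sum of the parts.
Combined value = 0 ⊕ 3 ⊕ 0 = 3.

3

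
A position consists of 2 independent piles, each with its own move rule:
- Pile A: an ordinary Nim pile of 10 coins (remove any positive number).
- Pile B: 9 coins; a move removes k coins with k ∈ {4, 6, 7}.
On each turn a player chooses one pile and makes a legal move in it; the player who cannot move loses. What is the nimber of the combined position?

8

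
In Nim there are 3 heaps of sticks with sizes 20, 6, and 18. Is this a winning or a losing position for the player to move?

Losing position

Nim-sum: 20 ⊕ 6 ⊕ 18 = 0.
The nim-sum is 0, so this is a P-position: the player to move is in a losing position under optimal play.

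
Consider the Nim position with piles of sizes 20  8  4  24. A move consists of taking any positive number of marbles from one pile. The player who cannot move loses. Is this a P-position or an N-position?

Compute the nim-sum pairwise:
20 XOR 8 = 28
28 XOR 4 = 24
24 XOR 24 = 0
The nim-sum is 0, so this is a P-position: the player to move is in a losing position under optimal play.

P-position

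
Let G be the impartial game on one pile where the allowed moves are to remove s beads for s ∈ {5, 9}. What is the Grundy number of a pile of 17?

Build the Grundy sequence with g(k) = mex{g(k−s) : s ∈ {5, 9}, s ≤ k}:
k:     0  1  2  3  4  5  6  7  8  9 10 11 12 13 14 15 16 17
g(k):  0  0  0  0  0  1  1  1  1  1  2  2  2  2  0  0  0  0
So g(17) = 0.

0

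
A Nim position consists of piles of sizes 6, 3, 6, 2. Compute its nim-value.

1

Nim-sum: 6 XOR 3 XOR 6 XOR 2 = 1.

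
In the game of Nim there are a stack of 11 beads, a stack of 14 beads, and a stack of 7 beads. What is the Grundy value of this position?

2

Compute the nim-sum pairwise:
11 ⊕ 14 = 5
5 ⊕ 7 = 2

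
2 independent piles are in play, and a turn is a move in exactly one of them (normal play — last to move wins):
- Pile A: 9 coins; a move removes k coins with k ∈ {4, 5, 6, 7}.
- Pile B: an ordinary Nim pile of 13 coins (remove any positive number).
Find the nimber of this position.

15

Build the Grundy sequence for pile A with g(k) = mex{g(k−s) : s ∈ {4, 5, 6, 7}, s ≤ k}:
g(0) = mex{} = 0
g(1) = mex{} = 0
g(2) = mex{} = 0
g(3) = mex{} = 0
g(4) = mex{0} = 1
g(5) = mex{0} = 1
g(6) = mex{0} = 1
g(7) = mex{0} = 1
g(8) = mex{0,1} = 2
g(9) = mex{0,1} = 2
So g(9) = 2.
Pile B is a plain Nim pile of size 13, so its Grundy value is 13.
By the Sprague-Grundy theorem, the Grundy value of a sum of independent games is the XOR of the component values.
Combined value = 2 XOR 13 = 15.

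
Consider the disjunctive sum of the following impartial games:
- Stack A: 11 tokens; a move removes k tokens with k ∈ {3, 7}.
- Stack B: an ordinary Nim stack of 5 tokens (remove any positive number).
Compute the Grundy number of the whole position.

5

For stack A, compute g(0), g(1), … with moves {3, 7}:
k:     0  1  2  3  4  5  6  7  8  9 10 11
g(k):  0  0  0  1  1  1  0  2  2  1  0  0
So g(11) = 0.
Stack B is a plain Nim stack of size 5, so its Grundy value is 5.
By the Sprague-Grundy theorem, the Grundy value of a sum of independent games is the XOR of the component values.
Combined value = 0 XOR 5 = 5.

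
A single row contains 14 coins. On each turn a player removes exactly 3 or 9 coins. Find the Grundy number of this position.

0

Grundy values for subtraction set {3, 9}:
g(0) = mex{} = 0
g(1) = mex{} = 0
g(2) = mex{} = 0
g(3) = mex{0} = 1
g(4) = mex{0} = 1
g(5) = mex{0} = 1
g(6) = mex{1} = 0
g(7) = mex{1} = 0
g(8) = mex{1} = 0
g(9) = mex{0} = 1
g(10) = mex{0} = 1
g(11) = mex{0} = 1
g(12) = mex{1} = 0
g(13) = mex{1} = 0
g(14) = mex{1} = 0
So g(14) = 0.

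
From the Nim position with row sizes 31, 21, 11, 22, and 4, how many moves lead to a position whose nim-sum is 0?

3

Nim-sum: 31 ⊕ 21 ⊕ 11 ⊕ 22 ⊕ 4 = 19.
The overall nim-sum is X = 19. A row of size p has a winning move iff p XOR X < p (reduce it to p XOR X).
  31: 31 XOR 19 = 12 < 31 — winning move (to 12).
  21: 21 XOR 19 = 6 < 21 — winning move (to 6).
  11: 11 XOR 19 = 24 ≥ 11 — no move.
  22: 22 XOR 19 = 5 < 22 — winning move (to 5).
  4: 4 XOR 19 = 23 ≥ 4 — no move.
That gives 3 winning moves.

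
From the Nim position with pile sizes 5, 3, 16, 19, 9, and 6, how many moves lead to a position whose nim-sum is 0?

1

In binary:
  00101  (5)
  00011  (3)
  10000  (16)
  10011  (19)
  01001  (9)
  00110  (6)
  -----
  01010  (10)
The overall nim-sum is X = 10. A pile of size p has a winning move iff p XOR X < p (reduce it to p XOR X).
  5: 5 XOR 10 = 15 ≥ 5 — no move.
  3: 3 XOR 10 = 9 ≥ 3 — no move.
  16: 16 XOR 10 = 26 ≥ 16 — no move.
  19: 19 XOR 10 = 25 ≥ 19 — no move.
  9: 9 XOR 10 = 3 < 9 — winning move (to 3).
  6: 6 XOR 10 = 12 ≥ 6 — no move.
That gives 1 winning move.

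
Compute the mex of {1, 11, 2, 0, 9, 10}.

3

The values 0, 1, 2 are all present; 3 is the first non-negative integer missing from the set.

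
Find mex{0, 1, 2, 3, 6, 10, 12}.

The values 0, 1, 2, 3 are all present; 4 is the first non-negative integer missing from the set.

4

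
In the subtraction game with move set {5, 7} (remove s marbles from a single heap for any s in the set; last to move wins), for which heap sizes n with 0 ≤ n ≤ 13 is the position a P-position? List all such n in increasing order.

Build the Grundy sequence with g(k) = mex{g(k−s) : s ∈ {5, 7}, s ≤ k}:
k:     0  1  2  3  4  5  6  7  8  9 10 11 12 13
g(k):  0  0  0  0  0  1  1  1  1  1  2  2  0  0
The P-positions (g = 0) in 0..13 are 0, 1, 2, 3, 4, 12, 13.

0, 1, 2, 3, 4, 12, 13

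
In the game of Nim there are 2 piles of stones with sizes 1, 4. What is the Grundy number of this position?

In binary:
  001  (1)
  100  (4)
  ---
  101  (5)

5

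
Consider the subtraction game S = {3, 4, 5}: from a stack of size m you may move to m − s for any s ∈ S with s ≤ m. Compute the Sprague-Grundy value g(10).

Compute g(0), g(1), … for moves {3, 4, 5}:
k:     0  1  2  3  4  5  6  7  8  9 10
g(k):  0  0  0  1  1  1  2  2  0  0  0
So g(10) = 0.

0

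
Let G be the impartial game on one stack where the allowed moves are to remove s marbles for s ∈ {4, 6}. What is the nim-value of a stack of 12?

Compute g(0), g(1), … for moves {4, 6}:
g(0) = mex{} = 0
g(1) = mex{} = 0
g(2) = mex{} = 0
g(3) = mex{} = 0
g(4) = mex{0} = 1
g(5) = mex{0} = 1
g(6) = mex{0} = 1
g(7) = mex{0} = 1
g(8) = mex{0,1} = 2
g(9) = mex{0,1} = 2
g(10) = mex{1} = 0
g(11) = mex{1} = 0
g(12) = mex{1,2} = 0
So g(12) = 0.

0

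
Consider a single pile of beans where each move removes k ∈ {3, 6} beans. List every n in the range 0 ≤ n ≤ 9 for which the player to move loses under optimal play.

0, 1, 2, 9

Compute g(0), g(1), … for moves {3, 6}:
k:     0  1  2  3  4  5  6  7  8  9
g(k):  0  0  0  1  1  1  2  2  2  0
The P-positions (g = 0) in 0..9 are 0, 1, 2, 9.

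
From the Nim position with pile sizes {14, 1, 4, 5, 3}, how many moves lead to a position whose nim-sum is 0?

Nim-sum: 14 ^ 1 ^ 4 ^ 5 ^ 3 = 13.
The overall nim-sum is X = 13. A pile of size p has a winning move iff p XOR X < p (reduce it to p XOR X).
  14: 14 XOR 13 = 3 < 14 — winning move (to 3).
  1: 1 XOR 13 = 12 ≥ 1 — no move.
  4: 4 XOR 13 = 9 ≥ 4 — no move.
  5: 5 XOR 13 = 8 ≥ 5 — no move.
  3: 3 XOR 13 = 14 ≥ 3 — no move.
That gives 1 winning move.

1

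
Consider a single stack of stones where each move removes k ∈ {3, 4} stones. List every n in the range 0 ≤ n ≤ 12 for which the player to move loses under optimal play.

0, 1, 2, 7, 8, 9

Grundy values for subtraction set {3, 4}:
k:     0  1  2  3  4  5  6  7  8  9 10 11 12
g(k):  0  0  0  1  1  1  2  0  0  0  1  1  1
The P-positions (g = 0) in 0..12 are 0, 1, 2, 7, 8, 9.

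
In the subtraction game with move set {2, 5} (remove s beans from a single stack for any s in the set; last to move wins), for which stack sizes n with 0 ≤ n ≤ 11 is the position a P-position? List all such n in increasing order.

0, 1, 4, 7, 8, 11

Compute g(0), g(1), … for moves {2, 5}:
k:     0  1  2  3  4  5  6  7  8  9 10 11
g(k):  0  0  1  1  0  2  1  0  0  1  1  0
The P-positions (g = 0) in 0..11 are 0, 1, 4, 7, 8, 11.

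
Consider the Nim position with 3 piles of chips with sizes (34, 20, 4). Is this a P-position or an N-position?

N-position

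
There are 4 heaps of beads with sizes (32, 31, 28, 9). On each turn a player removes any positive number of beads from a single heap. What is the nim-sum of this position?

Nim-sum: 32 ⊕ 31 ⊕ 28 ⊕ 9 = 42.

42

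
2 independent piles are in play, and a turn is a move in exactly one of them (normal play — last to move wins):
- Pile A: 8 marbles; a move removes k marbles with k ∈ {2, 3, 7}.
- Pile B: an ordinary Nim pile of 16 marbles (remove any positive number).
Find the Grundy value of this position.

17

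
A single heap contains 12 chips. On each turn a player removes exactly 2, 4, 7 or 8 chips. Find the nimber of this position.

0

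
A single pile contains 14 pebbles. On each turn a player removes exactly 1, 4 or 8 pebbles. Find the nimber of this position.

Compute g(0), g(1), … for moves {1, 4, 8}:
g(0) = mex{} = 0
g(1) = mex{0} = 1
g(2) = mex{1} = 0
g(3) = mex{0} = 1
g(4) = mex{0,1} = 2
g(5) = mex{1,2} = 0
g(6) = mex{0} = 1
g(7) = mex{1} = 0
g(8) = mex{0,2} = 1
g(9) = mex{0,1} = 2
g(10) = mex{0,1,2} = 3
g(11) = mex{0,1,3} = 2
g(12) = mex{1,2} = 0
g(13) = mex{0,2} = 1
g(14) = mex{1,3} = 0
So g(14) = 0.

0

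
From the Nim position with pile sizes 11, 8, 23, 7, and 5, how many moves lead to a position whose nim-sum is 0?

1

Nim-sum: 11 ⊕ 8 ⊕ 23 ⊕ 7 ⊕ 5 = 22.
The overall nim-sum is X = 22. A pile of size p has a winning move iff p XOR X < p (reduce it to p XOR X).
  11: 11 XOR 22 = 29 ≥ 11 — no move.
  8: 8 XOR 22 = 30 ≥ 8 — no move.
  23: 23 XOR 22 = 1 < 23 — winning move (to 1).
  7: 7 XOR 22 = 17 ≥ 7 — no move.
  5: 5 XOR 22 = 19 ≥ 5 — no move.
That gives 1 winning move.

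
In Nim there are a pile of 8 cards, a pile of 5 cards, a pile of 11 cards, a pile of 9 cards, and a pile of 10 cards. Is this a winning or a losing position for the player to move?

Nim-sum: 8 ⊕ 5 ⊕ 11 ⊕ 9 ⊕ 10 = 5.
The nim-sum is 5 ≠ 0, so this is an N-position: the player to move can win.

Winning position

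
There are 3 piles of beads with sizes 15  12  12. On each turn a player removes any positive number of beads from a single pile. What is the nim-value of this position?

Nim-sum: 15 XOR 12 XOR 12 = 15.

15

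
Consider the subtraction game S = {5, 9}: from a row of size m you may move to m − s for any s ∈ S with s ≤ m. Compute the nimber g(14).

Compute g(0), g(1), … for moves {5, 9}:
k:     0  1  2  3  4  5  6  7  8  9 10 11 12 13 14
g(k):  0  0  0  0  0  1  1  1  1  1  2  2  2  2  0
So g(14) = 0.

0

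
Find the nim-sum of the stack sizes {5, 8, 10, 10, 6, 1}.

Compute the nim-sum pairwise:
5 ⊕ 8 = 13
13 ⊕ 10 = 7
7 ⊕ 10 = 13
13 ⊕ 6 = 11
11 ⊕ 1 = 10

10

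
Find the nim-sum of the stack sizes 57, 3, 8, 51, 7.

Compute the nim-sum pairwise:
57 ^ 3 = 58
58 ^ 8 = 50
50 ^ 51 = 1
1 ^ 7 = 6

6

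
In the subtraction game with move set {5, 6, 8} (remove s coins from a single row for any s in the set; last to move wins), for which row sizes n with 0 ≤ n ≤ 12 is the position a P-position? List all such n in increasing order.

0, 1, 2, 3, 4

Compute g(0), g(1), … for moves {5, 6, 8}:
k:     0  1  2  3  4  5  6  7  8  9 10 11 12
g(k):  0  0  0  0  0  1  1  1  1  1  2  2  2
The P-positions (g = 0) in 0..12 are 0, 1, 2, 3, 4.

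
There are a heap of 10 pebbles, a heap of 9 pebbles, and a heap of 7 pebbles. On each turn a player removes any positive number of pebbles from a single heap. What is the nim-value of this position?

Nim-sum: 10 ^ 9 ^ 7 = 4.

4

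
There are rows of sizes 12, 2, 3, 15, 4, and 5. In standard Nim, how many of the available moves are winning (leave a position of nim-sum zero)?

Nim-sum: 12 XOR 2 XOR 3 XOR 15 XOR 4 XOR 5 = 3.
The overall nim-sum is X = 3. A row of size p has a winning move iff p XOR X < p (reduce it to p XOR X).
  12: 12 XOR 3 = 15 ≥ 12 — no move.
  2: 2 XOR 3 = 1 < 2 — winning move (to 1).
  3: 3 XOR 3 = 0 < 3 — winning move (to 0).
  15: 15 XOR 3 = 12 < 15 — winning move (to 12).
  4: 4 XOR 3 = 7 ≥ 4 — no move.
  5: 5 XOR 3 = 6 ≥ 5 — no move.
That gives 3 winning moves.

3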